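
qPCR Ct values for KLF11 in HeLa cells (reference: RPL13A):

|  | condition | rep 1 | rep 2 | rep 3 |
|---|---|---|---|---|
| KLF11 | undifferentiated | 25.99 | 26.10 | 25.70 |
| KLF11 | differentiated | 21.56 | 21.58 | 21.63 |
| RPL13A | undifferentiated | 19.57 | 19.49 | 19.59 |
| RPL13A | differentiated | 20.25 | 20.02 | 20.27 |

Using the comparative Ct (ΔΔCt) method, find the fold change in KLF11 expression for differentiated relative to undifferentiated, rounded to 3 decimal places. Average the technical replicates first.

Mean Ct: KLF11 undifferentiated 25.930; KLF11 differentiated 21.590; RPL13A undifferentiated 19.550; RPL13A differentiated 20.180
ΔCt(undifferentiated) = 25.930 − 19.550 = 6.380
ΔCt(differentiated) = 21.590 − 20.180 = 1.410
ΔΔCt = 1.410 − 6.380 = -4.970
Fold change = 2^(−(-4.970)) = 2^4.970 = 31.3414

31.341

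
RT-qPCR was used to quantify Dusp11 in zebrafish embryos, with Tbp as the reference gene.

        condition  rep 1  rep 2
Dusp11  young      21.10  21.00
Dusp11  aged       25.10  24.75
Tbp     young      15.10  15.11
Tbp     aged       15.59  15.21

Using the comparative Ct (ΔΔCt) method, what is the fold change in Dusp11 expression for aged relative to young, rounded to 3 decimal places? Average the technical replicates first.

Mean Ct: Dusp11 young 21.050; Dusp11 aged 24.925; Tbp young 15.105; Tbp aged 15.400
ΔCt(young) = 21.050 − 15.105 = 5.945
ΔCt(aged) = 24.925 − 15.400 = 9.525
ΔΔCt = 9.525 − 5.945 = 3.580
Fold change = 2^(−3.580) = 0.0836

0.084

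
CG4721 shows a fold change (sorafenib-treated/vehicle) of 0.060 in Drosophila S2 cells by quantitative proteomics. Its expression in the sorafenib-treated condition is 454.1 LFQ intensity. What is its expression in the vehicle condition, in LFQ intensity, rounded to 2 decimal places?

7568.33

vehicle expression = 454.1 / 0.060 = 7568.33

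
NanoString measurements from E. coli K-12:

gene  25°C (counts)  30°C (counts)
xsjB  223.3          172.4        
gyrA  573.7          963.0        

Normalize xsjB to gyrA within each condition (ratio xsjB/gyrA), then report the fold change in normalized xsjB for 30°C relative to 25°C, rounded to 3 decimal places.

xsjB/gyrA (25°C) = 223.3 / 573.7 = 0.38923
xsjB/gyrA (30°C) = 172.4 / 963.0 = 0.17902
Fold change = 0.17902 / 0.38923 = 0.4599

0.460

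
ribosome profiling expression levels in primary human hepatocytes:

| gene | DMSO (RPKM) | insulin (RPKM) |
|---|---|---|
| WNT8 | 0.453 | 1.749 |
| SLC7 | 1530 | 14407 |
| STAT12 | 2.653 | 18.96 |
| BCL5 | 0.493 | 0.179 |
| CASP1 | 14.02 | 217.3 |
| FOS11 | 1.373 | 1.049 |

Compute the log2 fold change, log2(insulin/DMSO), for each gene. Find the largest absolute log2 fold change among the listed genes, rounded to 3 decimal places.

3.954

log2(1.749/0.453) = 1.949  (WNT8)
log2(14407/1530) = 3.235  (SLC7)
log2(18.96/2.653) = 2.837  (STAT12)
log2(0.179/0.493) = -1.462  (BCL5)
log2(217.3/14.02) = 3.954  (CASP1)
log2(1.049/1.373) = -0.388  (FOS11)
The largest magnitude belongs to CASP1.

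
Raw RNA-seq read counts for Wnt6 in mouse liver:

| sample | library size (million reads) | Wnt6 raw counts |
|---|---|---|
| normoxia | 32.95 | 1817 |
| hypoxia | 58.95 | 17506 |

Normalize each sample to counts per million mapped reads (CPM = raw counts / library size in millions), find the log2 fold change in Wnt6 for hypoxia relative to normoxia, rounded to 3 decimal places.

2.429

CPM(normoxia) = 1817 / 32.95 = 55.1442
CPM(hypoxia) = 17506 / 58.95 = 296.9635
Fold change = 296.9635 / 55.1442 = 5.38522
log2(5.38522) = 2.4290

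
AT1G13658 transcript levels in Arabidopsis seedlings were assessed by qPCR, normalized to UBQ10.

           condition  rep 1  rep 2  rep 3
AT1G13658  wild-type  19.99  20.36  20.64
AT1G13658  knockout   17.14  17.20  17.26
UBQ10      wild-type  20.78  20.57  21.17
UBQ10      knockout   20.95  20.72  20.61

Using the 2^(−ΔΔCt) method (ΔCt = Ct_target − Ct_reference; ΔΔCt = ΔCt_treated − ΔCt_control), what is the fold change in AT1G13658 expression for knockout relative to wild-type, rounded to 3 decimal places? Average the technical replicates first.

8.282

Mean Ct: AT1G13658 wild-type 20.330; AT1G13658 knockout 17.200; UBQ10 wild-type 20.840; UBQ10 knockout 20.760
ΔCt(wild-type) = 20.330 − 20.840 = -0.510
ΔCt(knockout) = 17.200 − 20.760 = -3.560
ΔΔCt = -3.560 − (-0.510) = -3.050
Fold change = 2^(−(-3.050)) = 2^3.050 = 8.2821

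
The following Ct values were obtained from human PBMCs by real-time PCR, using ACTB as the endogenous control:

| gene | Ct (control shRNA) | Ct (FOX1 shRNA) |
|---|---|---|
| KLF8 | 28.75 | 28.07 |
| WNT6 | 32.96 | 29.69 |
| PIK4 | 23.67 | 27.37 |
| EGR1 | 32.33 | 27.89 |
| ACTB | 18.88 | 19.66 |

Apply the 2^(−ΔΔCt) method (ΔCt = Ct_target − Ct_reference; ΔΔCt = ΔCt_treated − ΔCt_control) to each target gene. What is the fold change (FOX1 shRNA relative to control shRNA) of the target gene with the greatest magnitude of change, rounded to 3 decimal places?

37.271

KLF8: ΔΔCt = (28.07−19.66) − (28.75−18.88) = 8.41 − 9.87 = -1.46; fold change = 2^1.46 = 2.751
WNT6: ΔΔCt = (29.69−19.66) − (32.96−18.88) = 10.03 − 14.08 = -4.05; fold change = 2^4.05 = 16.564
PIK4: ΔΔCt = (27.37−19.66) − (23.67−18.88) = 7.71 − 4.79 = 2.92; fold change = 2^-2.92 = 0.132
EGR1: ΔΔCt = (27.89−19.66) − (32.33−18.88) = 8.23 − 13.45 = -5.22; fold change = 2^5.22 = 37.271
EGR1 has the largest |ΔΔCt| = 5.22.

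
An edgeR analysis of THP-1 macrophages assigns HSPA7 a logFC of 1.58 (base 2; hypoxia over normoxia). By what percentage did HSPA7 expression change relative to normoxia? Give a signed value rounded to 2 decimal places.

198.97%

Fold change = 2^(1.58) = 2.9897
Percent change = (FC − 1) × 100% = (2.9897 − 1) × 100 = 198.97%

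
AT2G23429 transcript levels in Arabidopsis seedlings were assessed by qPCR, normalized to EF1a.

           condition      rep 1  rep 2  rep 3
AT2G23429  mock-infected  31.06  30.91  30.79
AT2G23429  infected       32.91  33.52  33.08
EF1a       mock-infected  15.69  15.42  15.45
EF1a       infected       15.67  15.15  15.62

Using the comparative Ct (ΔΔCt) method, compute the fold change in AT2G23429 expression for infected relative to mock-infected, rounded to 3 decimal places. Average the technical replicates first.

Mean Ct: AT2G23429 mock-infected 30.920; AT2G23429 infected 33.170; EF1a mock-infected 15.520; EF1a infected 15.480
ΔCt(mock-infected) = 30.920 − 15.520 = 15.400
ΔCt(infected) = 33.170 − 15.480 = 17.690
ΔΔCt = 17.690 − 15.400 = 2.290
Fold change = 2^(−2.290) = 0.2045

0.204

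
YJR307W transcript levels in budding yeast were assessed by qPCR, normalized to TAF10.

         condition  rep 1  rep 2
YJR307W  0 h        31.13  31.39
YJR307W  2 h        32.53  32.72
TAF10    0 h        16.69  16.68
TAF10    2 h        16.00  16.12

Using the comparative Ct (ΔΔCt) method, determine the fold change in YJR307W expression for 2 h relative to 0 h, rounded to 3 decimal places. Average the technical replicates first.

Mean Ct: YJR307W 0 h 31.260; YJR307W 2 h 32.625; TAF10 0 h 16.685; TAF10 2 h 16.060
ΔCt(0 h) = 31.260 − 16.685 = 14.575
ΔCt(2 h) = 32.625 − 16.060 = 16.565
ΔΔCt = 16.565 − 14.575 = 1.990
Fold change = 2^(−1.990) = 0.2517

0.252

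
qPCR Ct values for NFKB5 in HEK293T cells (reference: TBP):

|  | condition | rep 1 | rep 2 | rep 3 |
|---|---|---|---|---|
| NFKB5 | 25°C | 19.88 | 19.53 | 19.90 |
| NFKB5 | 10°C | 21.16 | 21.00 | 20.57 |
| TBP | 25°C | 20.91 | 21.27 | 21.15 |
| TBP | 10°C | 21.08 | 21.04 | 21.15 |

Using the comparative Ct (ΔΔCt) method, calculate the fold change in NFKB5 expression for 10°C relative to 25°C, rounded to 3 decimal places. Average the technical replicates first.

Mean Ct: NFKB5 25°C 19.770; NFKB5 10°C 20.910; TBP 25°C 21.110; TBP 10°C 21.090
ΔCt(25°C) = 19.770 − 21.110 = -1.340
ΔCt(10°C) = 20.910 − 21.090 = -0.180
ΔΔCt = -0.180 − (-1.340) = 1.160
Fold change = 2^(−1.160) = 0.4475

0.448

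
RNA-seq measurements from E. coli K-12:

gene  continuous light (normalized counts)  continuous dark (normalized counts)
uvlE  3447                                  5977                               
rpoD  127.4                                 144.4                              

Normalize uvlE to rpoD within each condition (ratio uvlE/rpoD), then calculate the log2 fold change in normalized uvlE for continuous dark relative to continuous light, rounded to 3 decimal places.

0.613

uvlE/rpoD (continuous light) = 3447 / 127.4 = 27.057
uvlE/rpoD (continuous dark) = 5977 / 144.4 = 41.392
Fold change = 41.392 / 27.057 = 1.5298
log2(1.5298) = 0.6134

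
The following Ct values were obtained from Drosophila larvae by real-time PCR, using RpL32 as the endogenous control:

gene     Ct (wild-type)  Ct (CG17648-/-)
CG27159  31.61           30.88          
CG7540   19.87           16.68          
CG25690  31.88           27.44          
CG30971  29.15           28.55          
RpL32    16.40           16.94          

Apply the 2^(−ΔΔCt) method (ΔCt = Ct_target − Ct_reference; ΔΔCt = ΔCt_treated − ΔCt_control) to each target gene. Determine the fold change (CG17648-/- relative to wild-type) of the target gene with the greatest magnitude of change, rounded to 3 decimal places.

CG27159: ΔΔCt = (30.88−16.94) − (31.61−16.40) = 13.94 − 15.21 = -1.27; fold change = 2^1.27 = 2.412
CG7540: ΔΔCt = (16.68−16.94) − (19.87−16.40) = -0.26 − 3.47 = -3.73; fold change = 2^3.73 = 13.269
CG25690: ΔΔCt = (27.44−16.94) − (31.88−16.40) = 10.50 − 15.48 = -4.98; fold change = 2^4.98 = 31.559
CG30971: ΔΔCt = (28.55−16.94) − (29.15−16.40) = 11.61 − 12.75 = -1.14; fold change = 2^1.14 = 2.204
CG25690 has the largest |ΔΔCt| = 4.98.

31.559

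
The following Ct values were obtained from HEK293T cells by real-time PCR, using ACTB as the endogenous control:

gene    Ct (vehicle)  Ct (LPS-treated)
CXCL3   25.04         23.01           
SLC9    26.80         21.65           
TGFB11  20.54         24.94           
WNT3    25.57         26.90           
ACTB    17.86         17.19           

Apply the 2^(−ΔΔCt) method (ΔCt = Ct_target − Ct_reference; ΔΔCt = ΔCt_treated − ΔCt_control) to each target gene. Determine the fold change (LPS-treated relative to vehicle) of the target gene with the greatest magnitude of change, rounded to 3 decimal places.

0.030

CXCL3: ΔΔCt = (23.01−17.19) − (25.04−17.86) = 5.82 − 7.18 = -1.36; fold change = 2^1.36 = 2.567
SLC9: ΔΔCt = (21.65−17.19) − (26.80−17.86) = 4.46 − 8.94 = -4.48; fold change = 2^4.48 = 22.316
TGFB11: ΔΔCt = (24.94−17.19) − (20.54−17.86) = 7.75 − 2.68 = 5.07; fold change = 2^-5.07 = 0.030
WNT3: ΔΔCt = (26.90−17.19) − (25.57−17.86) = 9.71 − 7.71 = 2.00; fold change = 2^-2.00 = 0.250
TGFB11 has the largest |ΔΔCt| = 5.07.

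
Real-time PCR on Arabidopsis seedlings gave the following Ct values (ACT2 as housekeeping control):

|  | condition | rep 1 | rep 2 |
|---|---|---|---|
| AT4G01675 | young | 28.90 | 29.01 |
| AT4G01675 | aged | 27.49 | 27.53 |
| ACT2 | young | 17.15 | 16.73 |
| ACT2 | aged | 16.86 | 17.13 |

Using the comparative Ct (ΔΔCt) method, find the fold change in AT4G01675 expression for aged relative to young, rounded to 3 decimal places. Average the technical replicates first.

2.828

Mean Ct: AT4G01675 young 28.955; AT4G01675 aged 27.510; ACT2 young 16.940; ACT2 aged 16.995
ΔCt(young) = 28.955 − 16.940 = 12.015
ΔCt(aged) = 27.510 − 16.995 = 10.515
ΔΔCt = 10.515 − 12.015 = -1.500
Fold change = 2^(−(-1.500)) = 2^1.500 = 2.8284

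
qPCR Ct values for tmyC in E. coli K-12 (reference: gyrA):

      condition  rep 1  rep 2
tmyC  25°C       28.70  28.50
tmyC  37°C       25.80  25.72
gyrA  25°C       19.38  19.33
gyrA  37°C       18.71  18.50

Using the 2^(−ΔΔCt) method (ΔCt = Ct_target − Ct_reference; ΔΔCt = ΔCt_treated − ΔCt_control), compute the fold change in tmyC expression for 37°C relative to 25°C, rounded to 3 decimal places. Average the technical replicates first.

Mean Ct: tmyC 25°C 28.600; tmyC 37°C 25.760; gyrA 25°C 19.355; gyrA 37°C 18.605
ΔCt(25°C) = 28.600 − 19.355 = 9.245
ΔCt(37°C) = 25.760 − 18.605 = 7.155
ΔΔCt = 7.155 − 9.245 = -2.090
Fold change = 2^(−(-2.090)) = 2^2.090 = 4.2575

4.257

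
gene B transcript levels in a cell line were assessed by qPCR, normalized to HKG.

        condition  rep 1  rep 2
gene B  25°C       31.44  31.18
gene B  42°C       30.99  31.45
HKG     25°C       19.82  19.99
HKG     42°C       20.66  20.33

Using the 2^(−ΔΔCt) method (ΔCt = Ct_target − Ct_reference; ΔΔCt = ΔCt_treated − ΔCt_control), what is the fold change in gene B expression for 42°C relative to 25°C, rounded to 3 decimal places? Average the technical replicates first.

1.602

Mean Ct: gene B 25°C 31.310; gene B 42°C 31.220; HKG 25°C 19.905; HKG 42°C 20.495
ΔCt(25°C) = 31.310 − 19.905 = 11.405
ΔCt(42°C) = 31.220 − 20.495 = 10.725
ΔΔCt = 10.725 − 11.405 = -0.680
Fold change = 2^(−(-0.680)) = 2^0.680 = 1.6021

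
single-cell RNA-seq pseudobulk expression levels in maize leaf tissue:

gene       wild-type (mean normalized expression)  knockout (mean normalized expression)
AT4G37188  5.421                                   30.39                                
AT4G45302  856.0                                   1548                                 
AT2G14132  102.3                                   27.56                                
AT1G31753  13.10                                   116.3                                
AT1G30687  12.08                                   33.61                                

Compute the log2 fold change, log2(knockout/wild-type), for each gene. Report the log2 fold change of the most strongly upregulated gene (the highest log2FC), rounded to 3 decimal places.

3.150

log2(30.39/5.421) = 2.487  (AT4G37188)
log2(1548/856.0) = 0.855  (AT4G45302)
log2(27.56/102.3) = -1.892  (AT2G14132)
log2(116.3/13.10) = 3.150  (AT1G31753)
log2(33.61/12.08) = 1.476  (AT1G30687)
AT1G31753 is most strongly upregulated.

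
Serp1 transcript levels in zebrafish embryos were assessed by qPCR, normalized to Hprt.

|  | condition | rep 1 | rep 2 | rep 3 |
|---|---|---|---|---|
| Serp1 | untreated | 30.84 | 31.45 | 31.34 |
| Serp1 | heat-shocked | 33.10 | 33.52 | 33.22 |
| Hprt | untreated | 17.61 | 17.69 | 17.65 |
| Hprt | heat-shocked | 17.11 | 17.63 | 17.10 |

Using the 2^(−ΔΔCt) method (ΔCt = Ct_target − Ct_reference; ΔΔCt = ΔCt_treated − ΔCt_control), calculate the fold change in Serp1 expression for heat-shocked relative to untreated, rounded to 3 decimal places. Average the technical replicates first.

Mean Ct: Serp1 untreated 31.210; Serp1 heat-shocked 33.280; Hprt untreated 17.650; Hprt heat-shocked 17.280
ΔCt(untreated) = 31.210 − 17.650 = 13.560
ΔCt(heat-shocked) = 33.280 − 17.280 = 16.000
ΔΔCt = 16.000 − 13.560 = 2.440
Fold change = 2^(−2.440) = 0.1843

0.184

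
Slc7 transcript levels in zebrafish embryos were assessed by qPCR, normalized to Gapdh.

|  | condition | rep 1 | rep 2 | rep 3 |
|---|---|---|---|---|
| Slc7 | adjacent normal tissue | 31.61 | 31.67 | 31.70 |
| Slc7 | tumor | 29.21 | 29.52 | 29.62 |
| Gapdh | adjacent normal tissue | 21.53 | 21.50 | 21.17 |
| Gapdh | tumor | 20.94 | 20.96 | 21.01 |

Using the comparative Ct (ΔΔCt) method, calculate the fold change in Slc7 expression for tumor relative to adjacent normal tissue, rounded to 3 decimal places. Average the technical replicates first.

3.434

Mean Ct: Slc7 adjacent normal tissue 31.660; Slc7 tumor 29.450; Gapdh adjacent normal tissue 21.400; Gapdh tumor 20.970
ΔCt(adjacent normal tissue) = 31.660 − 21.400 = 10.260
ΔCt(tumor) = 29.450 − 20.970 = 8.480
ΔΔCt = 8.480 − 10.260 = -1.780
Fold change = 2^(−(-1.780)) = 2^1.780 = 3.4343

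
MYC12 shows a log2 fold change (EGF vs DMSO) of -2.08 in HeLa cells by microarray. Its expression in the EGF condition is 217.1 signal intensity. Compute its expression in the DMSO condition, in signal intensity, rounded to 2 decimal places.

Fold change = 2^(-2.08) = 0.2365
DMSO expression = 217.1 / 0.2365 = 917.91

917.91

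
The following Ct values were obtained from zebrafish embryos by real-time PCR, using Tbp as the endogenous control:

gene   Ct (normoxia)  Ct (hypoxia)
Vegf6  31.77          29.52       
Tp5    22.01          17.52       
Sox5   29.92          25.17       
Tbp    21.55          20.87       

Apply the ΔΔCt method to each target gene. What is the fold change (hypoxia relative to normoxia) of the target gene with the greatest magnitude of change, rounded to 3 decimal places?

16.795

Vegf6: ΔΔCt = (29.52−20.87) − (31.77−21.55) = 8.65 − 10.22 = -1.57; fold change = 2^1.57 = 2.969
Tp5: ΔΔCt = (17.52−20.87) − (22.01−21.55) = -3.35 − 0.46 = -3.81; fold change = 2^3.81 = 14.026
Sox5: ΔΔCt = (25.17−20.87) − (29.92−21.55) = 4.30 − 8.37 = -4.07; fold change = 2^4.07 = 16.795
Sox5 has the largest |ΔΔCt| = 4.07.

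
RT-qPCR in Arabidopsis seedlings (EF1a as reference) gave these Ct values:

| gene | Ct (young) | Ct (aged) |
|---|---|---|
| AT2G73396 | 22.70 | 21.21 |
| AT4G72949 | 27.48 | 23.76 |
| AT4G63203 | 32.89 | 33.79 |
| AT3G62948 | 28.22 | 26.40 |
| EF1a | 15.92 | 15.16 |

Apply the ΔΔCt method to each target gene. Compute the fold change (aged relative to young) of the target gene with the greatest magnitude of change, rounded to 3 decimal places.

AT2G73396: ΔΔCt = (21.21−15.16) − (22.70−15.92) = 6.05 − 6.78 = -0.73; fold change = 2^0.73 = 1.659
AT4G72949: ΔΔCt = (23.76−15.16) − (27.48−15.92) = 8.60 − 11.56 = -2.96; fold change = 2^2.96 = 7.781
AT4G63203: ΔΔCt = (33.79−15.16) − (32.89−15.92) = 18.63 − 16.97 = 1.66; fold change = 2^-1.66 = 0.316
AT3G62948: ΔΔCt = (26.40−15.16) − (28.22−15.92) = 11.24 − 12.30 = -1.06; fold change = 2^1.06 = 2.085
AT4G72949 has the largest |ΔΔCt| = 2.96.

7.781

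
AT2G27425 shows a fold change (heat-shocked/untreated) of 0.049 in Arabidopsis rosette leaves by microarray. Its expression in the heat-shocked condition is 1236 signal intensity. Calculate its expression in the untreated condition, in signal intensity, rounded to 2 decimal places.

25224.49

untreated expression = 1236 / 0.049 = 25224.49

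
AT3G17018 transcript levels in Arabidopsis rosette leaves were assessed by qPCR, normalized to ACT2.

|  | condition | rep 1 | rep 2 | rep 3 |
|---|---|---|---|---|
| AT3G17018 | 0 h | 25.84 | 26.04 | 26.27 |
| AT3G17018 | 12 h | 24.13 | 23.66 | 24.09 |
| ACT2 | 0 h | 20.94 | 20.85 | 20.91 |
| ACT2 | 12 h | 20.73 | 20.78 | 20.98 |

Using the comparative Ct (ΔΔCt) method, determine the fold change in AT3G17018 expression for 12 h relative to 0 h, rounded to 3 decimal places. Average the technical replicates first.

4.056

Mean Ct: AT3G17018 0 h 26.050; AT3G17018 12 h 23.960; ACT2 0 h 20.900; ACT2 12 h 20.830
ΔCt(0 h) = 26.050 − 20.900 = 5.150
ΔCt(12 h) = 23.960 − 20.830 = 3.130
ΔΔCt = 3.130 − 5.150 = -2.020
Fold change = 2^(−(-2.020)) = 2^2.020 = 4.0558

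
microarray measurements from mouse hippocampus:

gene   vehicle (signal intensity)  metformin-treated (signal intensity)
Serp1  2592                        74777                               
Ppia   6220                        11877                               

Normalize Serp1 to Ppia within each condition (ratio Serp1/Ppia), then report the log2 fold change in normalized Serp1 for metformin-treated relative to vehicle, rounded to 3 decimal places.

Serp1/Ppia (vehicle) = 2592 / 6220 = 0.41672
Serp1/Ppia (metformin-treated) = 74777 / 11877 = 6.296
Fold change = 6.296 / 0.41672 = 15.1083
log2(15.1083) = 3.9173

3.917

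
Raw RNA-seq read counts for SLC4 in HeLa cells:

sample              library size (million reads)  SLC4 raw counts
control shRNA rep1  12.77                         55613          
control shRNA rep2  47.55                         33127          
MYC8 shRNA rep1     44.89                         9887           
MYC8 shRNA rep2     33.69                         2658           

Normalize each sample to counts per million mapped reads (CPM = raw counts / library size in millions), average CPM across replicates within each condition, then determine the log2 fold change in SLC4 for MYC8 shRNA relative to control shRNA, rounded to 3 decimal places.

-4.078

CPM(control shRNA rep1) = 55613 / 12.77 = 4354.9726
CPM(control shRNA rep2) = 33127 / 47.55 = 696.6772
CPM(MYC8 shRNA rep1) = 9887 / 44.89 = 220.2495
CPM(MYC8 shRNA rep2) = 2658 / 33.69 = 78.8958
mean CPM(control shRNA) = 2525.8249; mean CPM(MYC8 shRNA) = 149.5727
Fold change = 149.5727 / 2525.8249 = 0.05922
log2(0.05922) = -4.0778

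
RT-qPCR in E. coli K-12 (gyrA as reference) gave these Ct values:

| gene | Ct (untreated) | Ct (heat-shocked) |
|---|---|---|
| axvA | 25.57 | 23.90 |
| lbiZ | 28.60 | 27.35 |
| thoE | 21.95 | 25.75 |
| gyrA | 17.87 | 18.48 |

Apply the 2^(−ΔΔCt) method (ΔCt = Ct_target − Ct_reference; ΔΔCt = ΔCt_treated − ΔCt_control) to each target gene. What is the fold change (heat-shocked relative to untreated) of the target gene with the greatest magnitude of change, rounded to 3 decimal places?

0.110

axvA: ΔΔCt = (23.90−18.48) − (25.57−17.87) = 5.42 − 7.70 = -2.28; fold change = 2^2.28 = 4.857
lbiZ: ΔΔCt = (27.35−18.48) − (28.60−17.87) = 8.87 − 10.73 = -1.86; fold change = 2^1.86 = 3.630
thoE: ΔΔCt = (25.75−18.48) − (21.95−17.87) = 7.27 − 4.08 = 3.19; fold change = 2^-3.19 = 0.110
thoE has the largest |ΔΔCt| = 3.19.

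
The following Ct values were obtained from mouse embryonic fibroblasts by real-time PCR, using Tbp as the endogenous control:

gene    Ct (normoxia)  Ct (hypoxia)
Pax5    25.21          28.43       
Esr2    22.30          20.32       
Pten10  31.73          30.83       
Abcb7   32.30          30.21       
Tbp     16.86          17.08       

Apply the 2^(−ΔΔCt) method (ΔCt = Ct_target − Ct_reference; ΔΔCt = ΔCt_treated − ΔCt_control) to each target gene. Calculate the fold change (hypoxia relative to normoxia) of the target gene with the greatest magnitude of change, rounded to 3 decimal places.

0.125

Pax5: ΔΔCt = (28.43−17.08) − (25.21−16.86) = 11.35 − 8.35 = 3.00; fold change = 2^-3.00 = 0.125
Esr2: ΔΔCt = (20.32−17.08) − (22.30−16.86) = 3.24 − 5.44 = -2.20; fold change = 2^2.20 = 4.595
Pten10: ΔΔCt = (30.83−17.08) − (31.73−16.86) = 13.75 − 14.87 = -1.12; fold change = 2^1.12 = 2.173
Abcb7: ΔΔCt = (30.21−17.08) − (32.30−16.86) = 13.13 − 15.44 = -2.31; fold change = 2^2.31 = 4.959
Pax5 has the largest |ΔΔCt| = 3.00.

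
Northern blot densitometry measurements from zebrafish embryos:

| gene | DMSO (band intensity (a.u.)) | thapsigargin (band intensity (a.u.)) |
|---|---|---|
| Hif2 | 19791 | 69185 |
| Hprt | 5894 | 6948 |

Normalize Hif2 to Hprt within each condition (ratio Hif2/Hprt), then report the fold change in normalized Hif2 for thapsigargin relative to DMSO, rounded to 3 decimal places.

Hif2/Hprt (DMSO) = 19791 / 5894 = 3.3578
Hif2/Hprt (thapsigargin) = 69185 / 6948 = 9.9575
Fold change = 9.9575 / 3.3578 = 2.9655

2.965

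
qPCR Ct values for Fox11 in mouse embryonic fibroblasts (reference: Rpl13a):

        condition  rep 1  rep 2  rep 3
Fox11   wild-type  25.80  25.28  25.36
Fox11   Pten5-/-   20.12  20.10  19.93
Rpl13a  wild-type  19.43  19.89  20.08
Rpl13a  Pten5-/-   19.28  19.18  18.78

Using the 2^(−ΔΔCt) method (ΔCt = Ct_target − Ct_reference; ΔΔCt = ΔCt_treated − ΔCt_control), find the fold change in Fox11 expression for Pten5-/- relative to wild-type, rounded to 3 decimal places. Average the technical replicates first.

Mean Ct: Fox11 wild-type 25.480; Fox11 Pten5-/- 20.050; Rpl13a wild-type 19.800; Rpl13a Pten5-/- 19.080
ΔCt(wild-type) = 25.480 − 19.800 = 5.680
ΔCt(Pten5-/-) = 20.050 − 19.080 = 0.970
ΔΔCt = 0.970 − 5.680 = -4.710
Fold change = 2^(−(-4.710)) = 2^4.710 = 26.1729

26.173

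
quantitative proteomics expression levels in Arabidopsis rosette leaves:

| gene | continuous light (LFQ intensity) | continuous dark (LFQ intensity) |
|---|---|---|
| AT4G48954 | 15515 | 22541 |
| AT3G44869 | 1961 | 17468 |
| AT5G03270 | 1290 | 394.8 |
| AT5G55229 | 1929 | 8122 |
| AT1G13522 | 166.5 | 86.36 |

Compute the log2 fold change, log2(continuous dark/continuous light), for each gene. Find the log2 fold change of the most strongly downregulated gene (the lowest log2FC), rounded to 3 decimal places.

log2(22541/15515) = 0.539  (AT4G48954)
log2(17468/1961) = 3.155  (AT3G44869)
log2(394.8/1290) = -1.708  (AT5G03270)
log2(8122/1929) = 2.074  (AT5G55229)
log2(86.36/166.5) = -0.947  (AT1G13522)
AT5G03270 is most strongly downregulated.

-1.708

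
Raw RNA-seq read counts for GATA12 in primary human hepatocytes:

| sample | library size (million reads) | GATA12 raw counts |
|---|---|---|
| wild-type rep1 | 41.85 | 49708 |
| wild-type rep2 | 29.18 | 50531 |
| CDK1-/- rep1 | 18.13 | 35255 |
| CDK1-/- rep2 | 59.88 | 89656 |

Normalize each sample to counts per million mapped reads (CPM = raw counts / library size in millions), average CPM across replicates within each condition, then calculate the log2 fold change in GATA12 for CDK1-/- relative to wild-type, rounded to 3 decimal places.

0.237

CPM(wild-type rep1) = 49708 / 41.85 = 1187.7658
CPM(wild-type rep2) = 50531 / 29.18 = 1731.6998
CPM(CDK1-/- rep1) = 35255 / 18.13 = 1944.5670
CPM(CDK1-/- rep2) = 89656 / 59.88 = 1497.2612
mean CPM(wild-type) = 1459.7328; mean CPM(CDK1-/-) = 1720.9141
Fold change = 1720.9141 / 1459.7328 = 1.17892
log2(1.17892) = 0.2375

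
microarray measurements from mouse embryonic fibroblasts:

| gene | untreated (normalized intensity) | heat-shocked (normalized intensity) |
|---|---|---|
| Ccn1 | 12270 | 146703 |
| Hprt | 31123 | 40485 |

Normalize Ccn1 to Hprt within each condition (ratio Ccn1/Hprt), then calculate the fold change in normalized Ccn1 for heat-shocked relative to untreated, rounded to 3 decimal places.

Ccn1/Hprt (untreated) = 12270 / 31123 = 0.39424
Ccn1/Hprt (heat-shocked) = 146703 / 40485 = 3.6236
Fold change = 3.6236 / 0.39424 = 9.1914

9.191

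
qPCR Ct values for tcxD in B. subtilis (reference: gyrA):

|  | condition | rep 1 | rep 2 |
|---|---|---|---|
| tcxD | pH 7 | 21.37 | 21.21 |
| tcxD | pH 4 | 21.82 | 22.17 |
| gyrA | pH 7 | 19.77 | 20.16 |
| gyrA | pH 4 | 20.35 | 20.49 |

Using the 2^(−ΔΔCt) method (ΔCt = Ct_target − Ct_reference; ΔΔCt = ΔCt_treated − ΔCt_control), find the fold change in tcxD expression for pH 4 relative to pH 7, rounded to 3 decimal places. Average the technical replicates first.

Mean Ct: tcxD pH 7 21.290; tcxD pH 4 21.995; gyrA pH 7 19.965; gyrA pH 4 20.420
ΔCt(pH 7) = 21.290 − 19.965 = 1.325
ΔCt(pH 4) = 21.995 − 20.420 = 1.575
ΔΔCt = 1.575 − 1.325 = 0.250
Fold change = 2^(−0.250) = 0.8409

0.841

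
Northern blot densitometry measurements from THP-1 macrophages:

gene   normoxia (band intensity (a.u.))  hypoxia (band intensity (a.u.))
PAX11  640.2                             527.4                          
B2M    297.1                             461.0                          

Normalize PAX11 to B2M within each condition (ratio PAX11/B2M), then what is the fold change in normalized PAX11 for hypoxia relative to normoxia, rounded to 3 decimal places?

PAX11/B2M (normoxia) = 640.2 / 297.1 = 2.1548
PAX11/B2M (hypoxia) = 527.4 / 461.0 = 1.144
Fold change = 1.144 / 2.1548 = 0.5309

0.531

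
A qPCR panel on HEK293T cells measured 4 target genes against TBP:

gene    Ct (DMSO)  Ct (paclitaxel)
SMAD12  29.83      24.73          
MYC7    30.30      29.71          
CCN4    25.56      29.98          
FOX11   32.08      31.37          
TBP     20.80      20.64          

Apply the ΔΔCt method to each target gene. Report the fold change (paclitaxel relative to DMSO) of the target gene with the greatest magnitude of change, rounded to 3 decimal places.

30.696

SMAD12: ΔΔCt = (24.73−20.64) − (29.83−20.80) = 4.09 − 9.03 = -4.94; fold change = 2^4.94 = 30.696
MYC7: ΔΔCt = (29.71−20.64) − (30.30−20.80) = 9.07 − 9.50 = -0.43; fold change = 2^0.43 = 1.347
CCN4: ΔΔCt = (29.98−20.64) − (25.56−20.80) = 9.34 − 4.76 = 4.58; fold change = 2^-4.58 = 0.042
FOX11: ΔΔCt = (31.37−20.64) − (32.08−20.80) = 10.73 − 11.28 = -0.55; fold change = 2^0.55 = 1.464
SMAD12 has the largest |ΔΔCt| = 4.94.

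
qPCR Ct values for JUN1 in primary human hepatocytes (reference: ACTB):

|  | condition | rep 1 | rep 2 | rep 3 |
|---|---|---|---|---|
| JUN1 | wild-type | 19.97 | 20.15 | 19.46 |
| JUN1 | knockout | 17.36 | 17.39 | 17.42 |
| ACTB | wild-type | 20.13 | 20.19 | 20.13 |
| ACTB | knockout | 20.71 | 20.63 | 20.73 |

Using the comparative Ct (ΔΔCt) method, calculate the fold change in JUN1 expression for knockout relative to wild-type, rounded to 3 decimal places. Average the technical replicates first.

Mean Ct: JUN1 wild-type 19.860; JUN1 knockout 17.390; ACTB wild-type 20.150; ACTB knockout 20.690
ΔCt(wild-type) = 19.860 − 20.150 = -0.290
ΔCt(knockout) = 17.390 − 20.690 = -3.300
ΔΔCt = -3.300 − (-0.290) = -3.010
Fold change = 2^(−(-3.010)) = 2^3.010 = 8.0556

8.056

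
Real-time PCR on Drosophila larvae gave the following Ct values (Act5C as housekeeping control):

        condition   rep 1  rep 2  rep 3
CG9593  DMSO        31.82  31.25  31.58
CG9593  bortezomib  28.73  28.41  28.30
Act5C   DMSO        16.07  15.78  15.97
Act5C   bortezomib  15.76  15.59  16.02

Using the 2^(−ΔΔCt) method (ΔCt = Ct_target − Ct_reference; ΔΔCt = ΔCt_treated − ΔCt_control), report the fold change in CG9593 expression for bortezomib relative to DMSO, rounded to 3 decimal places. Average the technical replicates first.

7.568

Mean Ct: CG9593 DMSO 31.550; CG9593 bortezomib 28.480; Act5C DMSO 15.940; Act5C bortezomib 15.790
ΔCt(DMSO) = 31.550 − 15.940 = 15.610
ΔCt(bortezomib) = 28.480 − 15.790 = 12.690
ΔΔCt = 12.690 − 15.610 = -2.920
Fold change = 2^(−(-2.920)) = 2^2.920 = 7.5685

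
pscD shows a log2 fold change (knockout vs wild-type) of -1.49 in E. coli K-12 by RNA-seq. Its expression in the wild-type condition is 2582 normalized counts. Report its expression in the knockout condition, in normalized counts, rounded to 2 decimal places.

Fold change = 2^(-1.49) = 0.3560
knockout expression = 2582 × 0.3560 = 919.22

919.22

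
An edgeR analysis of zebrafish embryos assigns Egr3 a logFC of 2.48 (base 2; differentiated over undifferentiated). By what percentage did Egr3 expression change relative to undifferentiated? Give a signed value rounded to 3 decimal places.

457.897%

Fold change = 2^(2.48) = 5.5790
Percent change = (FC − 1) × 100% = (5.5790 − 1) × 100 = 457.897%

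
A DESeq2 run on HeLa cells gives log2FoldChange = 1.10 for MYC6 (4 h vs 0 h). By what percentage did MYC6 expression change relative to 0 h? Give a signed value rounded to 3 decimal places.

114.355%

Fold change = 2^(1.10) = 2.1435
Percent change = (FC − 1) × 100% = (2.1435 − 1) × 100 = 114.355%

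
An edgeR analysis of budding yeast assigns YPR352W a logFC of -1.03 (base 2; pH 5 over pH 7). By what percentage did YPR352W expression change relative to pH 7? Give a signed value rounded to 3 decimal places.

-51.029%

Fold change = 2^(-1.03) = 0.4897
Percent change = (FC − 1) × 100% = (0.4897 − 1) × 100 = -51.029%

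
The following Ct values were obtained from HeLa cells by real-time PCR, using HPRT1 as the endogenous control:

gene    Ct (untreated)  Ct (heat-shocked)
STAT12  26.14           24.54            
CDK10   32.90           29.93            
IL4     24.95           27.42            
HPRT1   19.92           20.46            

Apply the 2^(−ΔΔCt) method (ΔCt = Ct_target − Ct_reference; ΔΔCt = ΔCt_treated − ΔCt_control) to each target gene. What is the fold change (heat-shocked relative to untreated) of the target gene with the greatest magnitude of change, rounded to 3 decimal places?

STAT12: ΔΔCt = (24.54−20.46) − (26.14−19.92) = 4.08 − 6.22 = -2.14; fold change = 2^2.14 = 4.408
CDK10: ΔΔCt = (29.93−20.46) − (32.90−19.92) = 9.47 − 12.98 = -3.51; fold change = 2^3.51 = 11.392
IL4: ΔΔCt = (27.42−20.46) − (24.95−19.92) = 6.96 − 5.03 = 1.93; fold change = 2^-1.93 = 0.262
CDK10 has the largest |ΔΔCt| = 3.51.

11.392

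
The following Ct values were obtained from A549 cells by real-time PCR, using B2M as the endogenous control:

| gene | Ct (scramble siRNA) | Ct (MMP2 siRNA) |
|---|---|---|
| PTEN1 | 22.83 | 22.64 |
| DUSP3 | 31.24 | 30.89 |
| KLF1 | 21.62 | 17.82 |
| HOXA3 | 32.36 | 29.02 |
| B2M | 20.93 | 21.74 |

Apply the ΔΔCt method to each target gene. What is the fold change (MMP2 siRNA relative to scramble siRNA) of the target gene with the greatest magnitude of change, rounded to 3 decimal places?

PTEN1: ΔΔCt = (22.64−21.74) − (22.83−20.93) = 0.90 − 1.90 = -1.00; fold change = 2^1.00 = 2.000
DUSP3: ΔΔCt = (30.89−21.74) − (31.24−20.93) = 9.15 − 10.31 = -1.16; fold change = 2^1.16 = 2.235
KLF1: ΔΔCt = (17.82−21.74) − (21.62−20.93) = -3.92 − 0.69 = -4.61; fold change = 2^4.61 = 24.420
HOXA3: ΔΔCt = (29.02−21.74) − (32.36−20.93) = 7.28 − 11.43 = -4.15; fold change = 2^4.15 = 17.753
KLF1 has the largest |ΔΔCt| = 4.61.

24.420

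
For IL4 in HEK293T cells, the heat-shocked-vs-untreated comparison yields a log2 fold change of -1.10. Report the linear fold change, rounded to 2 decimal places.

0.47

Fold change = 2^(-1.10) = 0.467
That is, IL4 drops to 46.7% of the untreated level.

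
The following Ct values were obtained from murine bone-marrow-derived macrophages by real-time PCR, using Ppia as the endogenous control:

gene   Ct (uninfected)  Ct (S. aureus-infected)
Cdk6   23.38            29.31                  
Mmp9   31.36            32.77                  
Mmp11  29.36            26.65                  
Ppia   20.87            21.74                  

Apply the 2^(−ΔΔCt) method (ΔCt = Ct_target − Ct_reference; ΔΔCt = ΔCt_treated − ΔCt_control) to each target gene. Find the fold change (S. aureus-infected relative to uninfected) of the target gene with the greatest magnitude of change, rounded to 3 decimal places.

0.030

Cdk6: ΔΔCt = (29.31−21.74) − (23.38−20.87) = 7.57 − 2.51 = 5.06; fold change = 2^-5.06 = 0.030
Mmp9: ΔΔCt = (32.77−21.74) − (31.36−20.87) = 11.03 − 10.49 = 0.54; fold change = 2^-0.54 = 0.688
Mmp11: ΔΔCt = (26.65−21.74) − (29.36−20.87) = 4.91 − 8.49 = -3.58; fold change = 2^3.58 = 11.959
Cdk6 has the largest |ΔΔCt| = 5.06.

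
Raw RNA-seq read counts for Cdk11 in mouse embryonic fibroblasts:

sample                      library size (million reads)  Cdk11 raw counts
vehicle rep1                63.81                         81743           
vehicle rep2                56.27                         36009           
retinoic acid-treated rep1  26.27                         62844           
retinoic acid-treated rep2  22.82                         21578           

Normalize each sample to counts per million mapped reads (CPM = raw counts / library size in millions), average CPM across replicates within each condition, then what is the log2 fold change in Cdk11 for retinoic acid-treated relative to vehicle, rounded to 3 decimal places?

CPM(vehicle rep1) = 81743 / 63.81 = 1281.0375
CPM(vehicle rep2) = 36009 / 56.27 = 639.9325
CPM(retinoic acid-treated rep1) = 62844 / 26.27 = 2392.2345
CPM(retinoic acid-treated rep2) = 21578 / 22.82 = 945.5741
mean CPM(vehicle) = 960.4850; mean CPM(retinoic acid-treated) = 1668.9043
Fold change = 1668.9043 / 960.4850 = 1.73756
log2(1.73756) = 0.7971

0.797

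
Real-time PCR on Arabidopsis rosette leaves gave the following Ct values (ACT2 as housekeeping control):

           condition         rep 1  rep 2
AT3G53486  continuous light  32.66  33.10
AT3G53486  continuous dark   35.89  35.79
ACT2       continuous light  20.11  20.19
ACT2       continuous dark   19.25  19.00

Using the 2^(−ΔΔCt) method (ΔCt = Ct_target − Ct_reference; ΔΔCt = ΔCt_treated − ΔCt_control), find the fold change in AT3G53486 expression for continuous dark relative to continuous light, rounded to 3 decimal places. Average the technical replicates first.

0.063

Mean Ct: AT3G53486 continuous light 32.880; AT3G53486 continuous dark 35.840; ACT2 continuous light 20.150; ACT2 continuous dark 19.125
ΔCt(continuous light) = 32.880 − 20.150 = 12.730
ΔCt(continuous dark) = 35.840 − 19.125 = 16.715
ΔΔCt = 16.715 − 12.730 = 3.985
Fold change = 2^(−3.985) = 0.0632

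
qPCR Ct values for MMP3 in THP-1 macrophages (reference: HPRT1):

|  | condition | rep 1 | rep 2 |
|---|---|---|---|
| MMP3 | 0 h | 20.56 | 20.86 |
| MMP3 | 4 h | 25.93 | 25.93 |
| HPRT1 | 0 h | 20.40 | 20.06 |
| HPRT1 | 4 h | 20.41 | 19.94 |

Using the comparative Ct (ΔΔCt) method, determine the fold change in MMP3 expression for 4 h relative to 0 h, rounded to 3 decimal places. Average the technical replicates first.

Mean Ct: MMP3 0 h 20.710; MMP3 4 h 25.930; HPRT1 0 h 20.230; HPRT1 4 h 20.175
ΔCt(0 h) = 20.710 − 20.230 = 0.480
ΔCt(4 h) = 25.930 − 20.175 = 5.755
ΔΔCt = 5.755 − 0.480 = 5.275
Fold change = 2^(−5.275) = 0.0258

0.026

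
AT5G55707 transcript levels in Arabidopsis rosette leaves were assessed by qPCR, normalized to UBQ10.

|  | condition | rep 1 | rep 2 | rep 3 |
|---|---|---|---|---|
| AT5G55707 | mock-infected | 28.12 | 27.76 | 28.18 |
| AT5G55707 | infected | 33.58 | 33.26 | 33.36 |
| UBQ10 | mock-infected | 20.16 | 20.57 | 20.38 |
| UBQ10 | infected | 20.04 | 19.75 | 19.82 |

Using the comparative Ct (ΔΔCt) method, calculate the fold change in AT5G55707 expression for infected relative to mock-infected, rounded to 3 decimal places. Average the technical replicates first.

0.017

Mean Ct: AT5G55707 mock-infected 28.020; AT5G55707 infected 33.400; UBQ10 mock-infected 20.370; UBQ10 infected 19.870
ΔCt(mock-infected) = 28.020 − 20.370 = 7.650
ΔCt(infected) = 33.400 − 19.870 = 13.530
ΔΔCt = 13.530 − 7.650 = 5.880
Fold change = 2^(−5.880) = 0.0170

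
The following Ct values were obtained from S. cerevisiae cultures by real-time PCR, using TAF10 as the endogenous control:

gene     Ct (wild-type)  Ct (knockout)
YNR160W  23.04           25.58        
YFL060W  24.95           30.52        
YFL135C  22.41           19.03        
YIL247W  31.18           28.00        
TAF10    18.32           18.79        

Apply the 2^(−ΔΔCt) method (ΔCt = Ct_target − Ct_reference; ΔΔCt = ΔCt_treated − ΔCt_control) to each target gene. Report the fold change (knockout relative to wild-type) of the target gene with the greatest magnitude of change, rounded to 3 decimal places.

YNR160W: ΔΔCt = (25.58−18.79) − (23.04−18.32) = 6.79 − 4.72 = 2.07; fold change = 2^-2.07 = 0.238
YFL060W: ΔΔCt = (30.52−18.79) − (24.95−18.32) = 11.73 − 6.63 = 5.10; fold change = 2^-5.10 = 0.029
YFL135C: ΔΔCt = (19.03−18.79) − (22.41−18.32) = 0.24 − 4.09 = -3.85; fold change = 2^3.85 = 14.420
YIL247W: ΔΔCt = (28.00−18.79) − (31.18−18.32) = 9.21 − 12.86 = -3.65; fold change = 2^3.65 = 12.553
YFL060W has the largest |ΔΔCt| = 5.10.

0.029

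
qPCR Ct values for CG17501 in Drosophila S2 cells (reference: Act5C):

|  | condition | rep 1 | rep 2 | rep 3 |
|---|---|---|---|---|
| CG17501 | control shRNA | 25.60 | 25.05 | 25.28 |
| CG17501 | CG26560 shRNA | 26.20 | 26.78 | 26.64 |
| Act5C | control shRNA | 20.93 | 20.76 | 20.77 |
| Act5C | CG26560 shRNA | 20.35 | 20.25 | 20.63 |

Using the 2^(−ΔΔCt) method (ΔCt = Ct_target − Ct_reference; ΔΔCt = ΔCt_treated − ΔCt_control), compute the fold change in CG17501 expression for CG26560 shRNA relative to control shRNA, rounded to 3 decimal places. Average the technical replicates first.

Mean Ct: CG17501 control shRNA 25.310; CG17501 CG26560 shRNA 26.540; Act5C control shRNA 20.820; Act5C CG26560 shRNA 20.410
ΔCt(control shRNA) = 25.310 − 20.820 = 4.490
ΔCt(CG26560 shRNA) = 26.540 − 20.410 = 6.130
ΔΔCt = 6.130 − 4.490 = 1.640
Fold change = 2^(−1.640) = 0.3209

0.321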